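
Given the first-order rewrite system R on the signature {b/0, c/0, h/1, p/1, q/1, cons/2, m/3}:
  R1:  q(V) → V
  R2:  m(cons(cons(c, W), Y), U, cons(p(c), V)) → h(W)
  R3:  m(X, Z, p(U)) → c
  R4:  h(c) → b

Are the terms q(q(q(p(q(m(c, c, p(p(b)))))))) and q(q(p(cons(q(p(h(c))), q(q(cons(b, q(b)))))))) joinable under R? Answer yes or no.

Reduce t₁ = q(q(q(p(q(m(c, c, p(p(b)))))))):
1. q(q(q(p(q(m(c, c, p(p(b))))))))  →  q(q(p(q(m(c, c, p(p(b)))))))   [R1 at ε]
2. q(q(p(q(m(c, c, p(p(b)))))))  →  q(p(q(m(c, c, p(p(b))))))   [R1 at ε]
3. q(p(q(m(c, c, p(p(b))))))  →  p(q(m(c, c, p(p(b)))))   [R1 at ε]
4. p(q(m(c, c, p(p(b)))))  →  p(m(c, c, p(p(b))))   [R1 at 1]
5. p(m(c, c, p(p(b))))  →  p(c)   [R3 at 1]

Reduce t₂ = q(q(p(cons(q(p(h(c))), q(q(cons(b, q(b)))))))):
1. q(q(p(cons(q(p(h(c))), q(q(cons(b, q(b))))))))  →  q(p(cons(q(p(h(c))), q(q(cons(b, q(b)))))))   [R1 at ε]
2. q(p(cons(q(p(h(c))), q(q(cons(b, q(b)))))))  →  p(cons(q(p(h(c))), q(q(cons(b, q(b))))))   [R1 at ε]
3. p(cons(q(p(h(c))), q(q(cons(b, q(b))))))  →  p(cons(p(h(c)), q(q(cons(b, q(b))))))   [R1 at 1.1]
4. p(cons(p(h(c)), q(q(cons(b, q(b))))))  →  p(cons(p(b), q(q(cons(b, q(b))))))   [R4 at 1.1.1]
5. p(cons(p(b), q(q(cons(b, q(b))))))  →  p(cons(p(b), q(cons(b, q(b)))))   [R1 at 1.2]
6. p(cons(p(b), q(cons(b, q(b)))))  →  p(cons(p(b), cons(b, q(b))))   [R1 at 1.2]
7. p(cons(p(b), cons(b, q(b))))  →  p(cons(p(b), cons(b, b)))   [R1 at 1.2.2]

no — NF(t₁) = p(c), NF(t₂) = p(cons(p(b), cons(b, b)))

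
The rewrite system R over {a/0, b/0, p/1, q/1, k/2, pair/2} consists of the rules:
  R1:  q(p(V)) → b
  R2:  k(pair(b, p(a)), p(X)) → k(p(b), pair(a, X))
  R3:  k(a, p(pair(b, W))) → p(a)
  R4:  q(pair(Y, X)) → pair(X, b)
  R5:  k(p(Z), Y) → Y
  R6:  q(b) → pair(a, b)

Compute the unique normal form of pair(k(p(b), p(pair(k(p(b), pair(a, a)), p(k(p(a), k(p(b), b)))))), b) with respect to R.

pair(p(pair(pair(a, a), p(b))), b)

1. pair(k(p(b), p(pair(k(p(b), pair(a, a)), p(k(p(a), k(p(b), b)))))), b)  →  pair(p(pair(k(p(b), pair(a, a)), p(k(p(a), k(p(b), b))))), b)   [R5 at 1]
2. pair(p(pair(k(p(b), pair(a, a)), p(k(p(a), k(p(b), b))))), b)  →  pair(p(pair(pair(a, a), p(k(p(a), k(p(b), b))))), b)   [R5 at 1.1.1]
3. pair(p(pair(pair(a, a), p(k(p(a), k(p(b), b))))), b)  →  pair(p(pair(pair(a, a), p(k(p(b), b)))), b)   [R5 at 1.1.2.1]
4. pair(p(pair(pair(a, a), p(k(p(b), b)))), b)  →  pair(p(pair(pair(a, a), p(b))), b)   [R5 at 1.1.2.1]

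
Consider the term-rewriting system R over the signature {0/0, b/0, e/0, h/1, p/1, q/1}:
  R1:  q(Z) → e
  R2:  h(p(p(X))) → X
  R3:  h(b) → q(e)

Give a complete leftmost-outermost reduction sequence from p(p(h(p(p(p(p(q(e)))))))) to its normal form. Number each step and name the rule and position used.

1. p(p(h(p(p(p(p(q(e))))))))  →  p(p(p(p(q(e)))))   [R2 at 1.1]
2. p(p(p(p(q(e)))))  →  p(p(p(p(e))))   [R1 at 1.1.1.1]

p(p(p(p(e))))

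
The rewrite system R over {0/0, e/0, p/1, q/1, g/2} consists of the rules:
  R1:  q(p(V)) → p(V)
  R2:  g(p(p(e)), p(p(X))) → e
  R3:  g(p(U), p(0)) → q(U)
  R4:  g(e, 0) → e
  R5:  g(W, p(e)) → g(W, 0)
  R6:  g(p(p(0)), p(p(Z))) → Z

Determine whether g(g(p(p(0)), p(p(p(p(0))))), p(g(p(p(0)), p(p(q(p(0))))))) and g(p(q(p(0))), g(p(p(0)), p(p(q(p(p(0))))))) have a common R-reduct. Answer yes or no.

Reduce t₁ = g(g(p(p(0)), p(p(p(p(0))))), p(g(p(p(0)), p(p(q(p(0))))))):
1. g(g(p(p(0)), p(p(p(p(0))))), p(g(p(p(0)), p(p(q(p(0)))))))  →  g(p(p(0)), p(g(p(p(0)), p(p(q(p(0)))))))   [R6 at 1]
2. g(p(p(0)), p(g(p(p(0)), p(p(q(p(0)))))))  →  g(p(p(0)), p(q(p(0))))   [R6 at 2.1]
3. g(p(p(0)), p(q(p(0))))  →  g(p(p(0)), p(p(0)))   [R1 at 2.1]
4. g(p(p(0)), p(p(0)))  →  0   [R6 at ε]

Reduce t₂ = g(p(q(p(0))), g(p(p(0)), p(p(q(p(p(0))))))):
1. g(p(q(p(0))), g(p(p(0)), p(p(q(p(p(0)))))))  →  g(p(p(0)), g(p(p(0)), p(p(q(p(p(0)))))))   [R1 at 1.1]
2. g(p(p(0)), g(p(p(0)), p(p(q(p(p(0)))))))  →  g(p(p(0)), q(p(p(0))))   [R6 at 2]
3. g(p(p(0)), q(p(p(0))))  →  g(p(p(0)), p(p(0)))   [R1 at 2]
4. g(p(p(0)), p(p(0)))  →  0   [R6 at ε]

yes — NF(t₁) = 0, NF(t₂) = 0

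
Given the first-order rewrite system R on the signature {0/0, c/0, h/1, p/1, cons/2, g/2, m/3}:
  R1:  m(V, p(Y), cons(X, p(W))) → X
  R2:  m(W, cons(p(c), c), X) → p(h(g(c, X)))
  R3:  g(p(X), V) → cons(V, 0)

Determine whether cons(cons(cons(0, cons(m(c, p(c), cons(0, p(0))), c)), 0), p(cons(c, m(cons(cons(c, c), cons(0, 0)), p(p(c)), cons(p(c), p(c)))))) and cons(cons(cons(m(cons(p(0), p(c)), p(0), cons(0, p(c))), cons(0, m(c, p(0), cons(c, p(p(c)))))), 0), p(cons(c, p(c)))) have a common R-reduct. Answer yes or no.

Reduce t₁ = cons(cons(cons(0, cons(m(c, p(c), cons(0, p(0))), c)), 0), p(cons(c, m(cons(cons(c, c), cons(0, 0)), p(p(c)), cons(p(c), p(c)))))):
1. cons(cons(cons(0, cons(m(c, p(c), cons(0, p(0))), c)), 0), p(cons(c, m(cons(cons(c, c), cons(0, 0)), p(p(c)), cons(p(c), p(c))))))  →  cons(cons(cons(0, cons(0, c)), 0), p(cons(c, m(cons(cons(c, c), cons(0, 0)), p(p(c)), cons(p(c), p(c))))))   [R1 at 1.1.2.1]
2. cons(cons(cons(0, cons(0, c)), 0), p(cons(c, m(cons(cons(c, c), cons(0, 0)), p(p(c)), cons(p(c), p(c))))))  →  cons(cons(cons(0, cons(0, c)), 0), p(cons(c, p(c))))   [R1 at 2.1.2]

Reduce t₂ = cons(cons(cons(m(cons(p(0), p(c)), p(0), cons(0, p(c))), cons(0, m(c, p(0), cons(c, p(p(c)))))), 0), p(cons(c, p(c)))):
1. cons(cons(cons(m(cons(p(0), p(c)), p(0), cons(0, p(c))), cons(0, m(c, p(0), cons(c, p(p(c)))))), 0), p(cons(c, p(c))))  →  cons(cons(cons(0, cons(0, m(c, p(0), cons(c, p(p(c)))))), 0), p(cons(c, p(c))))   [R1 at 1.1.1]
2. cons(cons(cons(0, cons(0, m(c, p(0), cons(c, p(p(c)))))), 0), p(cons(c, p(c))))  →  cons(cons(cons(0, cons(0, c)), 0), p(cons(c, p(c))))   [R1 at 1.1.2.2]

yes — NF(t₁) = cons(cons(cons(0, cons(0, c)), 0), p(cons(c, p(c)))), NF(t₂) = cons(cons(cons(0, cons(0, c)), 0), p(cons(c, p(c))))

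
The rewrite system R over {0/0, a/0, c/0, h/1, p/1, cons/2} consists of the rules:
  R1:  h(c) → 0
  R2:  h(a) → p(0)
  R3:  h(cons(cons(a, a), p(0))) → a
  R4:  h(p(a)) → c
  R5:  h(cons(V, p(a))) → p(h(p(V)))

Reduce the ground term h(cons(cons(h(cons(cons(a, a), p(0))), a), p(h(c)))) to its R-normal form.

1. h(cons(cons(h(cons(cons(a, a), p(0))), a), p(h(c))))  →  h(cons(cons(a, a), p(h(c))))   [R3 at 1.1.1]
2. h(cons(cons(a, a), p(h(c))))  →  h(cons(cons(a, a), p(0)))   [R1 at 1.2.1]
3. h(cons(cons(a, a), p(0)))  →  a   [R3 at ε]

a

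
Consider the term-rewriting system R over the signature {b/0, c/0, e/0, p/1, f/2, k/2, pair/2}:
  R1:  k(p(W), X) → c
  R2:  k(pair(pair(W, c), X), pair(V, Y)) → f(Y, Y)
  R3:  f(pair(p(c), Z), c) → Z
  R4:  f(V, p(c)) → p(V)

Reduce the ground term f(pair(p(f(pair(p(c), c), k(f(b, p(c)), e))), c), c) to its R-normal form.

c

1. f(pair(p(f(pair(p(c), c), k(f(b, p(c)), e))), c), c)  →  f(pair(p(f(pair(p(c), c), k(p(b), e))), c), c)   [R4 at 1.1.1.2.1]
2. f(pair(p(f(pair(p(c), c), k(p(b), e))), c), c)  →  f(pair(p(f(pair(p(c), c), c)), c), c)   [R1 at 1.1.1.2]
3. f(pair(p(f(pair(p(c), c), c)), c), c)  →  f(pair(p(c), c), c)   [R3 at 1.1.1]
4. f(pair(p(c), c), c)  →  c   [R3 at ε]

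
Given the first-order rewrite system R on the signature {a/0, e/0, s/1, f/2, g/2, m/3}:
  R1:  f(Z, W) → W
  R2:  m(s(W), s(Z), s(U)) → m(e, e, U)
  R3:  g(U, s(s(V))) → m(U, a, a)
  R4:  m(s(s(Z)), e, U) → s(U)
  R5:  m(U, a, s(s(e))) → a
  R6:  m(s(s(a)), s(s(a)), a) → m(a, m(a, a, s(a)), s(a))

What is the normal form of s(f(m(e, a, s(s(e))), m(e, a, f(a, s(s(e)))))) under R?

s(a)

1. s(f(m(e, a, s(s(e))), m(e, a, f(a, s(s(e))))))  →  s(m(e, a, f(a, s(s(e)))))   [R1 at 1]
2. s(m(e, a, f(a, s(s(e)))))  →  s(m(e, a, s(s(e))))   [R1 at 1.3]
3. s(m(e, a, s(s(e))))  →  s(a)   [R5 at 1]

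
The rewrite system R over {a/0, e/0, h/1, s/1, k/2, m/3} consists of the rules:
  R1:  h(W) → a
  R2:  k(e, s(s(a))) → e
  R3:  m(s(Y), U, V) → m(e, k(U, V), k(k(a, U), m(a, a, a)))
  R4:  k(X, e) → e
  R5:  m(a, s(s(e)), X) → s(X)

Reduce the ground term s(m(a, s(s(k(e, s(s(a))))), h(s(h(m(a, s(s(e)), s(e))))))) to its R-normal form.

1. s(m(a, s(s(k(e, s(s(a))))), h(s(h(m(a, s(s(e)), s(e)))))))  →  s(m(a, s(s(e)), h(s(h(m(a, s(s(e)), s(e)))))))   [R2 at 1.2.1.1]
2. s(m(a, s(s(e)), h(s(h(m(a, s(s(e)), s(e)))))))  →  s(s(h(s(h(m(a, s(s(e)), s(e)))))))   [R5 at 1]
3. s(s(h(s(h(m(a, s(s(e)), s(e)))))))  →  s(s(a))   [R1 at 1.1]

s(s(a))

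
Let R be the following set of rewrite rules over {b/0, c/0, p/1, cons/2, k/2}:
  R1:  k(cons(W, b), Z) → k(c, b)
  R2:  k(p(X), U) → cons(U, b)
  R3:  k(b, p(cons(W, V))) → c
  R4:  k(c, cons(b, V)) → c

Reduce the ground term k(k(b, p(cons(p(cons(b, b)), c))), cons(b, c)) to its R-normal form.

1. k(k(b, p(cons(p(cons(b, b)), c))), cons(b, c))  →  k(c, cons(b, c))   [R3 at 1]
2. k(c, cons(b, c))  →  c   [R4 at ε]

c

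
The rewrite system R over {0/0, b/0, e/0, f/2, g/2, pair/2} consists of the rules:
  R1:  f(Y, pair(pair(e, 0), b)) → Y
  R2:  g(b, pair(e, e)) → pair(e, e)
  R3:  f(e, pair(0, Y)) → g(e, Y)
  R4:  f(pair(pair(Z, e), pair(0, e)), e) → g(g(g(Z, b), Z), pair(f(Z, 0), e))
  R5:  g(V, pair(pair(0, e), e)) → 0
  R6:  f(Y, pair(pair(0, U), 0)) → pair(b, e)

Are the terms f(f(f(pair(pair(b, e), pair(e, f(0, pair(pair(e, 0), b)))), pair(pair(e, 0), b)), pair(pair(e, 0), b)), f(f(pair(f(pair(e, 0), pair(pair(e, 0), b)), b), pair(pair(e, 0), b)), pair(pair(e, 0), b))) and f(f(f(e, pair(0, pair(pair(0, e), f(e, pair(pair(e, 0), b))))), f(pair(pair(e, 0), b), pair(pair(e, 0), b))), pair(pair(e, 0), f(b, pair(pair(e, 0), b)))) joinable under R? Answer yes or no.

Reduce t₁ = f(f(f(pair(pair(b, e), pair(e, f(0, pair(pair(e, 0), b)))), pair(pair(e, 0), b)), pair(pair(e, 0), b)), f(f(pair(f(pair(e, 0), pair(pair(e, 0), b)), b), pair(pair(e, 0), b)), pair(pair(e, 0), b))):
1. f(f(f(pair(pair(b, e), pair(e, f(0, pair(pair(e, 0), b)))), pair(pair(e, 0), b)), pair(pair(e, 0), b)), f(f(pair(f(pair(e, 0), pair(pair(e, 0), b)), b), pair(pair(e, 0), b)), pair(pair(e, 0), b)))  →  f(f(pair(pair(b, e), pair(e, f(0, pair(pair(e, 0), b)))), pair(pair(e, 0), b)), f(f(pair(f(pair(e, 0), pair(pair(e, 0), b)), b), pair(pair(e, 0), b)), pair(pair(e, 0), b)))   [R1 at 1]
2. f(f(pair(pair(b, e), pair(e, f(0, pair(pair(e, 0), b)))), pair(pair(e, 0), b)), f(f(pair(f(pair(e, 0), pair(pair(e, 0), b)), b), pair(pair(e, 0), b)), pair(pair(e, 0), b)))  →  f(pair(pair(b, e), pair(e, f(0, pair(pair(e, 0), b)))), f(f(pair(f(pair(e, 0), pair(pair(e, 0), b)), b), pair(pair(e, 0), b)), pair(pair(e, 0), b)))   [R1 at 1]
3. f(pair(pair(b, e), pair(e, f(0, pair(pair(e, 0), b)))), f(f(pair(f(pair(e, 0), pair(pair(e, 0), b)), b), pair(pair(e, 0), b)), pair(pair(e, 0), b)))  →  f(pair(pair(b, e), pair(e, 0)), f(f(pair(f(pair(e, 0), pair(pair(e, 0), b)), b), pair(pair(e, 0), b)), pair(pair(e, 0), b)))   [R1 at 1.2.2]
4. f(pair(pair(b, e), pair(e, 0)), f(f(pair(f(pair(e, 0), pair(pair(e, 0), b)), b), pair(pair(e, 0), b)), pair(pair(e, 0), b)))  →  f(pair(pair(b, e), pair(e, 0)), f(pair(f(pair(e, 0), pair(pair(e, 0), b)), b), pair(pair(e, 0), b)))   [R1 at 2]
5. f(pair(pair(b, e), pair(e, 0)), f(pair(f(pair(e, 0), pair(pair(e, 0), b)), b), pair(pair(e, 0), b)))  →  f(pair(pair(b, e), pair(e, 0)), pair(f(pair(e, 0), pair(pair(e, 0), b)), b))   [R1 at 2]
6. f(pair(pair(b, e), pair(e, 0)), pair(f(pair(e, 0), pair(pair(e, 0), b)), b))  →  f(pair(pair(b, e), pair(e, 0)), pair(pair(e, 0), b))   [R1 at 2.1]
7. f(pair(pair(b, e), pair(e, 0)), pair(pair(e, 0), b))  →  pair(pair(b, e), pair(e, 0))   [R1 at ε]

Reduce t₂ = f(f(f(e, pair(0, pair(pair(0, e), f(e, pair(pair(e, 0), b))))), f(pair(pair(e, 0), b), pair(pair(e, 0), b))), pair(pair(e, 0), f(b, pair(pair(e, 0), b)))):
1. f(f(f(e, pair(0, pair(pair(0, e), f(e, pair(pair(e, 0), b))))), f(pair(pair(e, 0), b), pair(pair(e, 0), b))), pair(pair(e, 0), f(b, pair(pair(e, 0), b))))  →  f(f(g(e, pair(pair(0, e), f(e, pair(pair(e, 0), b)))), f(pair(pair(e, 0), b), pair(pair(e, 0), b))), pair(pair(e, 0), f(b, pair(pair(e, 0), b))))   [R3 at 1.1]
2. f(f(g(e, pair(pair(0, e), f(e, pair(pair(e, 0), b)))), f(pair(pair(e, 0), b), pair(pair(e, 0), b))), pair(pair(e, 0), f(b, pair(pair(e, 0), b))))  →  f(f(g(e, pair(pair(0, e), e)), f(pair(pair(e, 0), b), pair(pair(e, 0), b))), pair(pair(e, 0), f(b, pair(pair(e, 0), b))))   [R1 at 1.1.2.2]
3. f(f(g(e, pair(pair(0, e), e)), f(pair(pair(e, 0), b), pair(pair(e, 0), b))), pair(pair(e, 0), f(b, pair(pair(e, 0), b))))  →  f(f(0, f(pair(pair(e, 0), b), pair(pair(e, 0), b))), pair(pair(e, 0), f(b, pair(pair(e, 0), b))))   [R5 at 1.1]
4. f(f(0, f(pair(pair(e, 0), b), pair(pair(e, 0), b))), pair(pair(e, 0), f(b, pair(pair(e, 0), b))))  →  f(f(0, pair(pair(e, 0), b)), pair(pair(e, 0), f(b, pair(pair(e, 0), b))))   [R1 at 1.2]
5. f(f(0, pair(pair(e, 0), b)), pair(pair(e, 0), f(b, pair(pair(e, 0), b))))  →  f(0, pair(pair(e, 0), f(b, pair(pair(e, 0), b))))   [R1 at 1]
6. f(0, pair(pair(e, 0), f(b, pair(pair(e, 0), b))))  →  f(0, pair(pair(e, 0), b))   [R1 at 2.2]
7. f(0, pair(pair(e, 0), b))  →  0   [R1 at ε]

no — NF(t₁) = pair(pair(b, e), pair(e, 0)), NF(t₂) = 0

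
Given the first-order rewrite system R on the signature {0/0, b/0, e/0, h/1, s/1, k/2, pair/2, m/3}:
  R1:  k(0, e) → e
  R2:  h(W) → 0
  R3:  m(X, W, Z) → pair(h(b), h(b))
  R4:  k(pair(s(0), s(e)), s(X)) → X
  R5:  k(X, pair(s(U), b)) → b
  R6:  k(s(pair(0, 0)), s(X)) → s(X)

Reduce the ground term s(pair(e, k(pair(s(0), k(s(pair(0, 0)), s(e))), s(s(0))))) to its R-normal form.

1. s(pair(e, k(pair(s(0), k(s(pair(0, 0)), s(e))), s(s(0)))))  →  s(pair(e, k(pair(s(0), s(e)), s(s(0)))))   [R6 at 1.2.1.2]
2. s(pair(e, k(pair(s(0), s(e)), s(s(0)))))  →  s(pair(e, s(0)))   [R4 at 1.2]

s(pair(e, s(0)))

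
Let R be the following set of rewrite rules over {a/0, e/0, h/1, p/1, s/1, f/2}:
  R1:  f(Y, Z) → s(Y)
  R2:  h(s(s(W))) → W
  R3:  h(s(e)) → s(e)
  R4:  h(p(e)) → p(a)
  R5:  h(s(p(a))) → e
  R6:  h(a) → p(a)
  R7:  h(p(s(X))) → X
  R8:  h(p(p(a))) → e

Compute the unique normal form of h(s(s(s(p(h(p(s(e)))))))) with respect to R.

s(p(e))

1. h(s(s(s(p(h(p(s(e))))))))  →  s(p(h(p(s(e)))))   [R2 at ε]
2. s(p(h(p(s(e)))))  →  s(p(e))   [R7 at 1.1]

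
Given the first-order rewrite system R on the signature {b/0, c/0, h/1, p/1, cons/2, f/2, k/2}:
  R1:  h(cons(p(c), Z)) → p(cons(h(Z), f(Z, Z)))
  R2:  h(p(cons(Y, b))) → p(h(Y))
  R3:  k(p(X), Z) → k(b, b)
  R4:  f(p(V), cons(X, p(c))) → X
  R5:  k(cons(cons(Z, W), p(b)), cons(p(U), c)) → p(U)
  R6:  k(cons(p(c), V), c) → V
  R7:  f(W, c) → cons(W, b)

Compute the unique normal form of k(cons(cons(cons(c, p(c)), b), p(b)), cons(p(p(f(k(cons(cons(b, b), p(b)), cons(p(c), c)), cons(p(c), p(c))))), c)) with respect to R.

p(p(p(c)))

1. k(cons(cons(cons(c, p(c)), b), p(b)), cons(p(p(f(k(cons(cons(b, b), p(b)), cons(p(c), c)), cons(p(c), p(c))))), c))  →  p(p(f(k(cons(cons(b, b), p(b)), cons(p(c), c)), cons(p(c), p(c)))))   [R5 at ε]
2. p(p(f(k(cons(cons(b, b), p(b)), cons(p(c), c)), cons(p(c), p(c)))))  →  p(p(f(p(c), cons(p(c), p(c)))))   [R5 at 1.1.1]
3. p(p(f(p(c), cons(p(c), p(c)))))  →  p(p(p(c)))   [R4 at 1.1]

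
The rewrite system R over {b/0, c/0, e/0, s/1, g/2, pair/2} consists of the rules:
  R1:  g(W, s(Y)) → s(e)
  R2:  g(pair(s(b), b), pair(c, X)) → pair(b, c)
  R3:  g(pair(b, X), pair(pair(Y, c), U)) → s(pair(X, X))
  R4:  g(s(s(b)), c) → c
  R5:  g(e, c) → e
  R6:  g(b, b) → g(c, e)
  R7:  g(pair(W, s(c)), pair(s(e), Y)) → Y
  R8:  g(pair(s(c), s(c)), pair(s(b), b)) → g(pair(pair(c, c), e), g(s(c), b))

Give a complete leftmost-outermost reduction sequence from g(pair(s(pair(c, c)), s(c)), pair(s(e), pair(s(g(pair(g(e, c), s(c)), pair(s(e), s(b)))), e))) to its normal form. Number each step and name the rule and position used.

1. g(pair(s(pair(c, c)), s(c)), pair(s(e), pair(s(g(pair(g(e, c), s(c)), pair(s(e), s(b)))), e)))  →  pair(s(g(pair(g(e, c), s(c)), pair(s(e), s(b)))), e)   [R7 at ε]
2. pair(s(g(pair(g(e, c), s(c)), pair(s(e), s(b)))), e)  →  pair(s(s(b)), e)   [R7 at 1.1]

pair(s(s(b)), e)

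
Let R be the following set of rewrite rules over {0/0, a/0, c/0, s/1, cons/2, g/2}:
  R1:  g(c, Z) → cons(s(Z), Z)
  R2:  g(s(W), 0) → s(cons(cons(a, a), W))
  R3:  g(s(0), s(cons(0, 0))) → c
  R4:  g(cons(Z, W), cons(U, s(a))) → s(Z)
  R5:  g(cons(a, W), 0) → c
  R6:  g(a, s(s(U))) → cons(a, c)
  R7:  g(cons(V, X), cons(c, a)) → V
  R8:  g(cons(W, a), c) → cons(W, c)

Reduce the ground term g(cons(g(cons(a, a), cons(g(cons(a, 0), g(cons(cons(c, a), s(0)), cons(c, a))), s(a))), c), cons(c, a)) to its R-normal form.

1. g(cons(g(cons(a, a), cons(g(cons(a, 0), g(cons(cons(c, a), s(0)), cons(c, a))), s(a))), c), cons(c, a))  →  g(cons(a, a), cons(g(cons(a, 0), g(cons(cons(c, a), s(0)), cons(c, a))), s(a)))   [R7 at ε]
2. g(cons(a, a), cons(g(cons(a, 0), g(cons(cons(c, a), s(0)), cons(c, a))), s(a)))  →  s(a)   [R4 at ε]

s(a)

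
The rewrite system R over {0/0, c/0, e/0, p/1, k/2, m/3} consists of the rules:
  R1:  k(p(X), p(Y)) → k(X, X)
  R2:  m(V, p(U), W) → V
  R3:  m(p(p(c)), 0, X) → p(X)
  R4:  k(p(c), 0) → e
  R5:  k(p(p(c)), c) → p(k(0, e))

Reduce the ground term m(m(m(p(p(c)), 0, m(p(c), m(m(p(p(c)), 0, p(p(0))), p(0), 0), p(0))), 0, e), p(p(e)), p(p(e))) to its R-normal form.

p(e)

1. m(m(m(p(p(c)), 0, m(p(c), m(m(p(p(c)), 0, p(p(0))), p(0), 0), p(0))), 0, e), p(p(e)), p(p(e)))  →  m(m(p(p(c)), 0, m(p(c), m(m(p(p(c)), 0, p(p(0))), p(0), 0), p(0))), 0, e)   [R2 at ε]
2. m(m(p(p(c)), 0, m(p(c), m(m(p(p(c)), 0, p(p(0))), p(0), 0), p(0))), 0, e)  →  m(p(m(p(c), m(m(p(p(c)), 0, p(p(0))), p(0), 0), p(0))), 0, e)   [R3 at 1]
3. m(p(m(p(c), m(m(p(p(c)), 0, p(p(0))), p(0), 0), p(0))), 0, e)  →  m(p(m(p(c), m(p(p(c)), 0, p(p(0))), p(0))), 0, e)   [R2 at 1.1.2]
4. m(p(m(p(c), m(p(p(c)), 0, p(p(0))), p(0))), 0, e)  →  m(p(m(p(c), p(p(p(0))), p(0))), 0, e)   [R3 at 1.1.2]
5. m(p(m(p(c), p(p(p(0))), p(0))), 0, e)  →  m(p(p(c)), 0, e)   [R2 at 1.1]
6. m(p(p(c)), 0, e)  →  p(e)   [R3 at ε]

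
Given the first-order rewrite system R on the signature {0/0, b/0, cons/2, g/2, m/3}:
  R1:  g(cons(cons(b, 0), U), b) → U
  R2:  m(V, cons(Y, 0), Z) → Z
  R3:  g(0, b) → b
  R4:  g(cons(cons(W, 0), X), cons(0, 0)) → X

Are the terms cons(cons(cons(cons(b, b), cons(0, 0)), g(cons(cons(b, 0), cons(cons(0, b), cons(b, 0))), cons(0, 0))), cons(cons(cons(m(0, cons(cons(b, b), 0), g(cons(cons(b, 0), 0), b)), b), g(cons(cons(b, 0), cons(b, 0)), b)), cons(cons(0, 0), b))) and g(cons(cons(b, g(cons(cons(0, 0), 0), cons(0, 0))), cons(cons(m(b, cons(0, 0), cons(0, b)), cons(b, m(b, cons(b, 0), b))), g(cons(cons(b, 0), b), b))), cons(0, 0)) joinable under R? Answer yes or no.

Reduce t₁ = cons(cons(cons(cons(b, b), cons(0, 0)), g(cons(cons(b, 0), cons(cons(0, b), cons(b, 0))), cons(0, 0))), cons(cons(cons(m(0, cons(cons(b, b), 0), g(cons(cons(b, 0), 0), b)), b), g(cons(cons(b, 0), cons(b, 0)), b)), cons(cons(0, 0), b))):
1. cons(cons(cons(cons(b, b), cons(0, 0)), g(cons(cons(b, 0), cons(cons(0, b), cons(b, 0))), cons(0, 0))), cons(cons(cons(m(0, cons(cons(b, b), 0), g(cons(cons(b, 0), 0), b)), b), g(cons(cons(b, 0), cons(b, 0)), b)), cons(cons(0, 0), b)))  →  cons(cons(cons(cons(b, b), cons(0, 0)), cons(cons(0, b), cons(b, 0))), cons(cons(cons(m(0, cons(cons(b, b), 0), g(cons(cons(b, 0), 0), b)), b), g(cons(cons(b, 0), cons(b, 0)), b)), cons(cons(0, 0), b)))   [R4 at 1.2]
2. cons(cons(cons(cons(b, b), cons(0, 0)), cons(cons(0, b), cons(b, 0))), cons(cons(cons(m(0, cons(cons(b, b), 0), g(cons(cons(b, 0), 0), b)), b), g(cons(cons(b, 0), cons(b, 0)), b)), cons(cons(0, 0), b)))  →  cons(cons(cons(cons(b, b), cons(0, 0)), cons(cons(0, b), cons(b, 0))), cons(cons(cons(g(cons(cons(b, 0), 0), b), b), g(cons(cons(b, 0), cons(b, 0)), b)), cons(cons(0, 0), b)))   [R2 at 2.1.1.1]
3. cons(cons(cons(cons(b, b), cons(0, 0)), cons(cons(0, b), cons(b, 0))), cons(cons(cons(g(cons(cons(b, 0), 0), b), b), g(cons(cons(b, 0), cons(b, 0)), b)), cons(cons(0, 0), b)))  →  cons(cons(cons(cons(b, b), cons(0, 0)), cons(cons(0, b), cons(b, 0))), cons(cons(cons(0, b), g(cons(cons(b, 0), cons(b, 0)), b)), cons(cons(0, 0), b)))   [R1 at 2.1.1.1]
4. cons(cons(cons(cons(b, b), cons(0, 0)), cons(cons(0, b), cons(b, 0))), cons(cons(cons(0, b), g(cons(cons(b, 0), cons(b, 0)), b)), cons(cons(0, 0), b)))  →  cons(cons(cons(cons(b, b), cons(0, 0)), cons(cons(0, b), cons(b, 0))), cons(cons(cons(0, b), cons(b, 0)), cons(cons(0, 0), b)))   [R1 at 2.1.2]

Reduce t₂ = g(cons(cons(b, g(cons(cons(0, 0), 0), cons(0, 0))), cons(cons(m(b, cons(0, 0), cons(0, b)), cons(b, m(b, cons(b, 0), b))), g(cons(cons(b, 0), b), b))), cons(0, 0)):
1. g(cons(cons(b, g(cons(cons(0, 0), 0), cons(0, 0))), cons(cons(m(b, cons(0, 0), cons(0, b)), cons(b, m(b, cons(b, 0), b))), g(cons(cons(b, 0), b), b))), cons(0, 0))  →  g(cons(cons(b, 0), cons(cons(m(b, cons(0, 0), cons(0, b)), cons(b, m(b, cons(b, 0), b))), g(cons(cons(b, 0), b), b))), cons(0, 0))   [R4 at 1.1.2]
2. g(cons(cons(b, 0), cons(cons(m(b, cons(0, 0), cons(0, b)), cons(b, m(b, cons(b, 0), b))), g(cons(cons(b, 0), b), b))), cons(0, 0))  →  cons(cons(m(b, cons(0, 0), cons(0, b)), cons(b, m(b, cons(b, 0), b))), g(cons(cons(b, 0), b), b))   [R4 at ε]
3. cons(cons(m(b, cons(0, 0), cons(0, b)), cons(b, m(b, cons(b, 0), b))), g(cons(cons(b, 0), b), b))  →  cons(cons(cons(0, b), cons(b, m(b, cons(b, 0), b))), g(cons(cons(b, 0), b), b))   [R2 at 1.1]
4. cons(cons(cons(0, b), cons(b, m(b, cons(b, 0), b))), g(cons(cons(b, 0), b), b))  →  cons(cons(cons(0, b), cons(b, b)), g(cons(cons(b, 0), b), b))   [R2 at 1.2.2]
5. cons(cons(cons(0, b), cons(b, b)), g(cons(cons(b, 0), b), b))  →  cons(cons(cons(0, b), cons(b, b)), b)   [R1 at 2]

no — NF(t₁) = cons(cons(cons(cons(b, b), cons(0, 0)), cons(cons(0, b), cons(b, 0))), cons(cons(cons(0, b), cons(b, 0)), cons(cons(0, 0), b))), NF(t₂) = cons(cons(cons(0, b), cons(b, b)), b)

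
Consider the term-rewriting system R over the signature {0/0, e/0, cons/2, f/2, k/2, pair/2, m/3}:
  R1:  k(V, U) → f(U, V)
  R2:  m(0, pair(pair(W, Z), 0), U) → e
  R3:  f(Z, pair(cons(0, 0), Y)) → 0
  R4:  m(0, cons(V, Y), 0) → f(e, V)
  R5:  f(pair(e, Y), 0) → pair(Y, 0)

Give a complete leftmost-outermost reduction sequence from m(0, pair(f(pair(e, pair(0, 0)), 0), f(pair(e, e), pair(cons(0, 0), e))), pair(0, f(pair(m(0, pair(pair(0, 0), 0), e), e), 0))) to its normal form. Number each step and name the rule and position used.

1. m(0, pair(f(pair(e, pair(0, 0)), 0), f(pair(e, e), pair(cons(0, 0), e))), pair(0, f(pair(m(0, pair(pair(0, 0), 0), e), e), 0)))  →  m(0, pair(pair(pair(0, 0), 0), f(pair(e, e), pair(cons(0, 0), e))), pair(0, f(pair(m(0, pair(pair(0, 0), 0), e), e), 0)))   [R5 at 2.1]
2. m(0, pair(pair(pair(0, 0), 0), f(pair(e, e), pair(cons(0, 0), e))), pair(0, f(pair(m(0, pair(pair(0, 0), 0), e), e), 0)))  →  m(0, pair(pair(pair(0, 0), 0), 0), pair(0, f(pair(m(0, pair(pair(0, 0), 0), e), e), 0)))   [R3 at 2.2]
3. m(0, pair(pair(pair(0, 0), 0), 0), pair(0, f(pair(m(0, pair(pair(0, 0), 0), e), e), 0)))  →  e   [R2 at ε]

e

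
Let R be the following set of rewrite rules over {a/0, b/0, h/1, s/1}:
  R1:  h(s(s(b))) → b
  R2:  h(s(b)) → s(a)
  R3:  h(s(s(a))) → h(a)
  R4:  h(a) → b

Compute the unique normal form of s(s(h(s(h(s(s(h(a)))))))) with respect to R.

1. s(s(h(s(h(s(s(h(a))))))))  →  s(s(h(s(h(s(s(b)))))))   [R4 at 1.1.1.1.1.1.1]
2. s(s(h(s(h(s(s(b)))))))  →  s(s(h(s(b))))   [R1 at 1.1.1.1]
3. s(s(h(s(b))))  →  s(s(s(a)))   [R2 at 1.1]

s(s(s(a)))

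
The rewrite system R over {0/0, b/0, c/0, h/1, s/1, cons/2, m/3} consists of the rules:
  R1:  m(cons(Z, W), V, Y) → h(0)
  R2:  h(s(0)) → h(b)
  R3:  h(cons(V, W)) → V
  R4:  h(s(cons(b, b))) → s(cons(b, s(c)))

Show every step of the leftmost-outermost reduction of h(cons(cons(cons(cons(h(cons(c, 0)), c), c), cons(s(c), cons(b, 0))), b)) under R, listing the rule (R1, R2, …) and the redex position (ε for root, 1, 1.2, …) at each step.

cons(cons(cons(c, c), c), cons(s(c), cons(b, 0)))

1. h(cons(cons(cons(cons(h(cons(c, 0)), c), c), cons(s(c), cons(b, 0))), b))  →  cons(cons(cons(h(cons(c, 0)), c), c), cons(s(c), cons(b, 0)))   [R3 at ε]
2. cons(cons(cons(h(cons(c, 0)), c), c), cons(s(c), cons(b, 0)))  →  cons(cons(cons(c, c), c), cons(s(c), cons(b, 0)))   [R3 at 1.1.1]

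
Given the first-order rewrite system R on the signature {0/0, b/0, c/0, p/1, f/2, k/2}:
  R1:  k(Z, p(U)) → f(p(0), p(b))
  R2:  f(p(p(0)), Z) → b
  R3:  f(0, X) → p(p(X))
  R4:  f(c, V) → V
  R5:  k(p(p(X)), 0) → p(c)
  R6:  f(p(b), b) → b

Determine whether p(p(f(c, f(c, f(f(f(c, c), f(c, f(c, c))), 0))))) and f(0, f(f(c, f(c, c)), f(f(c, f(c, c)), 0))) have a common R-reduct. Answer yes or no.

yes — NF(t₁) = p(p(0)), NF(t₂) = p(p(0))

Reduce t₁ = p(p(f(c, f(c, f(f(f(c, c), f(c, f(c, c))), 0))))):
1. p(p(f(c, f(c, f(f(f(c, c), f(c, f(c, c))), 0)))))  →  p(p(f(c, f(f(f(c, c), f(c, f(c, c))), 0))))   [R4 at 1.1]
2. p(p(f(c, f(f(f(c, c), f(c, f(c, c))), 0))))  →  p(p(f(f(f(c, c), f(c, f(c, c))), 0)))   [R4 at 1.1]
3. p(p(f(f(f(c, c), f(c, f(c, c))), 0)))  →  p(p(f(f(c, f(c, f(c, c))), 0)))   [R4 at 1.1.1.1]
4. p(p(f(f(c, f(c, f(c, c))), 0)))  →  p(p(f(f(c, f(c, c)), 0)))   [R4 at 1.1.1]
5. p(p(f(f(c, f(c, c)), 0)))  →  p(p(f(f(c, c), 0)))   [R4 at 1.1.1]
6. p(p(f(f(c, c), 0)))  →  p(p(f(c, 0)))   [R4 at 1.1.1]
7. p(p(f(c, 0)))  →  p(p(0))   [R4 at 1.1]

Reduce t₂ = f(0, f(f(c, f(c, c)), f(f(c, f(c, c)), 0))):
1. f(0, f(f(c, f(c, c)), f(f(c, f(c, c)), 0)))  →  p(p(f(f(c, f(c, c)), f(f(c, f(c, c)), 0))))   [R3 at ε]
2. p(p(f(f(c, f(c, c)), f(f(c, f(c, c)), 0))))  →  p(p(f(f(c, c), f(f(c, f(c, c)), 0))))   [R4 at 1.1.1]
3. p(p(f(f(c, c), f(f(c, f(c, c)), 0))))  →  p(p(f(c, f(f(c, f(c, c)), 0))))   [R4 at 1.1.1]
4. p(p(f(c, f(f(c, f(c, c)), 0))))  →  p(p(f(f(c, f(c, c)), 0)))   [R4 at 1.1]
5. p(p(f(f(c, f(c, c)), 0)))  →  p(p(f(f(c, c), 0)))   [R4 at 1.1.1]
6. p(p(f(f(c, c), 0)))  →  p(p(f(c, 0)))   [R4 at 1.1.1]
7. p(p(f(c, 0)))  →  p(p(0))   [R4 at 1.1]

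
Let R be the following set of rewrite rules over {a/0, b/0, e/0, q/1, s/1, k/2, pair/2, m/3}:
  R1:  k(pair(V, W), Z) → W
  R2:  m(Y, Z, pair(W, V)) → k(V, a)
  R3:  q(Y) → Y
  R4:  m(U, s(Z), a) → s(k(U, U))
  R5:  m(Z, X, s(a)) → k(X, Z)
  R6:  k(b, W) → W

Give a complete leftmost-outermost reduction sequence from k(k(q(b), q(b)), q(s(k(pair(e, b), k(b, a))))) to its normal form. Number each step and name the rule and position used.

1. k(k(q(b), q(b)), q(s(k(pair(e, b), k(b, a)))))  →  k(k(b, q(b)), q(s(k(pair(e, b), k(b, a)))))   [R3 at 1.1]
2. k(k(b, q(b)), q(s(k(pair(e, b), k(b, a)))))  →  k(q(b), q(s(k(pair(e, b), k(b, a)))))   [R6 at 1]
3. k(q(b), q(s(k(pair(e, b), k(b, a)))))  →  k(b, q(s(k(pair(e, b), k(b, a)))))   [R3 at 1]
4. k(b, q(s(k(pair(e, b), k(b, a)))))  →  q(s(k(pair(e, b), k(b, a))))   [R6 at ε]
5. q(s(k(pair(e, b), k(b, a))))  →  s(k(pair(e, b), k(b, a)))   [R3 at ε]
6. s(k(pair(e, b), k(b, a)))  →  s(b)   [R1 at 1]

s(b)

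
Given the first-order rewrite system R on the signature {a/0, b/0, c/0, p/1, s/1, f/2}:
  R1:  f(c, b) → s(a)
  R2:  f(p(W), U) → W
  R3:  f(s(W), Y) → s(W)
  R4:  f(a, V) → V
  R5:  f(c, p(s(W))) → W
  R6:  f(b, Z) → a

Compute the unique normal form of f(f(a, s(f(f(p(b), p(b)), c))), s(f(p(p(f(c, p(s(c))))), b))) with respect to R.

1. f(f(a, s(f(f(p(b), p(b)), c))), s(f(p(p(f(c, p(s(c))))), b)))  →  f(s(f(f(p(b), p(b)), c)), s(f(p(p(f(c, p(s(c))))), b)))   [R4 at 1]
2. f(s(f(f(p(b), p(b)), c)), s(f(p(p(f(c, p(s(c))))), b)))  →  s(f(f(p(b), p(b)), c))   [R3 at ε]
3. s(f(f(p(b), p(b)), c))  →  s(f(b, c))   [R2 at 1.1]
4. s(f(b, c))  →  s(a)   [R6 at 1]

s(a)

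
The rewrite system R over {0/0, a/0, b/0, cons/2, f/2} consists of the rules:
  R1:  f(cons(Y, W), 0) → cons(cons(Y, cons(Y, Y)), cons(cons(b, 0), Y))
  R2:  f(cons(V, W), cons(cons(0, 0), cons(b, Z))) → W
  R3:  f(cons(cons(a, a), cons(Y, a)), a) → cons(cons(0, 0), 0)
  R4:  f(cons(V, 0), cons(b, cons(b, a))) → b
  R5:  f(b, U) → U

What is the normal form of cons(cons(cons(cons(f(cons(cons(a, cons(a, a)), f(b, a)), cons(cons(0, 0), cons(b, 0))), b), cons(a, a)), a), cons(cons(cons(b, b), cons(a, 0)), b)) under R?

1. cons(cons(cons(cons(f(cons(cons(a, cons(a, a)), f(b, a)), cons(cons(0, 0), cons(b, 0))), b), cons(a, a)), a), cons(cons(cons(b, b), cons(a, 0)), b))  →  cons(cons(cons(cons(f(b, a), b), cons(a, a)), a), cons(cons(cons(b, b), cons(a, 0)), b))   [R2 at 1.1.1.1]
2. cons(cons(cons(cons(f(b, a), b), cons(a, a)), a), cons(cons(cons(b, b), cons(a, 0)), b))  →  cons(cons(cons(cons(a, b), cons(a, a)), a), cons(cons(cons(b, b), cons(a, 0)), b))   [R5 at 1.1.1.1]

cons(cons(cons(cons(a, b), cons(a, a)), a), cons(cons(cons(b, b), cons(a, 0)), b))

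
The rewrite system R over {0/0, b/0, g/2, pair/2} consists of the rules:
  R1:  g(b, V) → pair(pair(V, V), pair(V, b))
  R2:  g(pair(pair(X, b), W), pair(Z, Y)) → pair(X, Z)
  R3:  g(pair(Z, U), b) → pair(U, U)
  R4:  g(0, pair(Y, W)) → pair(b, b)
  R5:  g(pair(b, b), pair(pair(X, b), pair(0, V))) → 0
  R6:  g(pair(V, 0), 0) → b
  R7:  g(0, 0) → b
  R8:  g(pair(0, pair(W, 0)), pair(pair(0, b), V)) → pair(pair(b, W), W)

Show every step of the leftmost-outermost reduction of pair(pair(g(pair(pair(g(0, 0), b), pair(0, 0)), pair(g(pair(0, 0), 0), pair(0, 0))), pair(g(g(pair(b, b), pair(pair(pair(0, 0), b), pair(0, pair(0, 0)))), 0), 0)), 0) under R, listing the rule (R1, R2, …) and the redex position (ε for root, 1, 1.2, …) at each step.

pair(pair(pair(b, b), pair(b, 0)), 0)

1. pair(pair(g(pair(pair(g(0, 0), b), pair(0, 0)), pair(g(pair(0, 0), 0), pair(0, 0))), pair(g(g(pair(b, b), pair(pair(pair(0, 0), b), pair(0, pair(0, 0)))), 0), 0)), 0)  →  pair(pair(pair(g(0, 0), g(pair(0, 0), 0)), pair(g(g(pair(b, b), pair(pair(pair(0, 0), b), pair(0, pair(0, 0)))), 0), 0)), 0)   [R2 at 1.1]
2. pair(pair(pair(g(0, 0), g(pair(0, 0), 0)), pair(g(g(pair(b, b), pair(pair(pair(0, 0), b), pair(0, pair(0, 0)))), 0), 0)), 0)  →  pair(pair(pair(b, g(pair(0, 0), 0)), pair(g(g(pair(b, b), pair(pair(pair(0, 0), b), pair(0, pair(0, 0)))), 0), 0)), 0)   [R7 at 1.1.1]
3. pair(pair(pair(b, g(pair(0, 0), 0)), pair(g(g(pair(b, b), pair(pair(pair(0, 0), b), pair(0, pair(0, 0)))), 0), 0)), 0)  →  pair(pair(pair(b, b), pair(g(g(pair(b, b), pair(pair(pair(0, 0), b), pair(0, pair(0, 0)))), 0), 0)), 0)   [R6 at 1.1.2]
4. pair(pair(pair(b, b), pair(g(g(pair(b, b), pair(pair(pair(0, 0), b), pair(0, pair(0, 0)))), 0), 0)), 0)  →  pair(pair(pair(b, b), pair(g(0, 0), 0)), 0)   [R5 at 1.2.1.1]
5. pair(pair(pair(b, b), pair(g(0, 0), 0)), 0)  →  pair(pair(pair(b, b), pair(b, 0)), 0)   [R7 at 1.2.1]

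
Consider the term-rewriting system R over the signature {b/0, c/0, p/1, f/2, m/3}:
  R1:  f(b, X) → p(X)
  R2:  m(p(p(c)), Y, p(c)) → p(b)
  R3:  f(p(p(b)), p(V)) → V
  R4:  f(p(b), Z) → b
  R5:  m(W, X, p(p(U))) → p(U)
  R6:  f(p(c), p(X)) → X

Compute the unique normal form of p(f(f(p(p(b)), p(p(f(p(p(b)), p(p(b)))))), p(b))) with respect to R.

p(b)

1. p(f(f(p(p(b)), p(p(f(p(p(b)), p(p(b)))))), p(b)))  →  p(f(p(f(p(p(b)), p(p(b)))), p(b)))   [R3 at 1.1]
2. p(f(p(f(p(p(b)), p(p(b)))), p(b)))  →  p(f(p(p(b)), p(b)))   [R3 at 1.1.1]
3. p(f(p(p(b)), p(b)))  →  p(b)   [R3 at 1]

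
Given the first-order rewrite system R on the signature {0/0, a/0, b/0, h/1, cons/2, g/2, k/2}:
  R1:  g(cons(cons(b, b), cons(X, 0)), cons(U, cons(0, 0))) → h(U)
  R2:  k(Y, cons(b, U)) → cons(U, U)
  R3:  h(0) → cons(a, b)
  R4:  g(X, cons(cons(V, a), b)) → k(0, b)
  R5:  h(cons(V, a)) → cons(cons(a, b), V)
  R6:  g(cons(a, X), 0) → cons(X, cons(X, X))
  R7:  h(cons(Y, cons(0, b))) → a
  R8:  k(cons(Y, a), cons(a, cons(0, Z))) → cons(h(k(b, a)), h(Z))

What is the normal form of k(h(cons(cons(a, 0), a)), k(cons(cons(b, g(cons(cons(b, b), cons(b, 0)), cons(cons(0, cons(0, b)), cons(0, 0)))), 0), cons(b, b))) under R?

cons(b, b)

1. k(h(cons(cons(a, 0), a)), k(cons(cons(b, g(cons(cons(b, b), cons(b, 0)), cons(cons(0, cons(0, b)), cons(0, 0)))), 0), cons(b, b)))  →  k(cons(cons(a, b), cons(a, 0)), k(cons(cons(b, g(cons(cons(b, b), cons(b, 0)), cons(cons(0, cons(0, b)), cons(0, 0)))), 0), cons(b, b)))   [R5 at 1]
2. k(cons(cons(a, b), cons(a, 0)), k(cons(cons(b, g(cons(cons(b, b), cons(b, 0)), cons(cons(0, cons(0, b)), cons(0, 0)))), 0), cons(b, b)))  →  k(cons(cons(a, b), cons(a, 0)), cons(b, b))   [R2 at 2]
3. k(cons(cons(a, b), cons(a, 0)), cons(b, b))  →  cons(b, b)   [R2 at ε]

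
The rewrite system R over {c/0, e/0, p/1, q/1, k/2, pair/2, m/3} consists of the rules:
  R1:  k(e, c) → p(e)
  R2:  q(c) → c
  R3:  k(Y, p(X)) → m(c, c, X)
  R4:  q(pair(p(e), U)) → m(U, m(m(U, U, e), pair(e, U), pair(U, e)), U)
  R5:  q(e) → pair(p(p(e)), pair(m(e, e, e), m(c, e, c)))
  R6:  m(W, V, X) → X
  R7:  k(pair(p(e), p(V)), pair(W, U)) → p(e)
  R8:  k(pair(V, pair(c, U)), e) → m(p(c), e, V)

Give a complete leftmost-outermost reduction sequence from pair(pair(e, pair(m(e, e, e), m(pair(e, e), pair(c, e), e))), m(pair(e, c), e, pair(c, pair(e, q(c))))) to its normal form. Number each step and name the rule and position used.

1. pair(pair(e, pair(m(e, e, e), m(pair(e, e), pair(c, e), e))), m(pair(e, c), e, pair(c, pair(e, q(c)))))  →  pair(pair(e, pair(e, m(pair(e, e), pair(c, e), e))), m(pair(e, c), e, pair(c, pair(e, q(c)))))   [R6 at 1.2.1]
2. pair(pair(e, pair(e, m(pair(e, e), pair(c, e), e))), m(pair(e, c), e, pair(c, pair(e, q(c)))))  →  pair(pair(e, pair(e, e)), m(pair(e, c), e, pair(c, pair(e, q(c)))))   [R6 at 1.2.2]
3. pair(pair(e, pair(e, e)), m(pair(e, c), e, pair(c, pair(e, q(c)))))  →  pair(pair(e, pair(e, e)), pair(c, pair(e, q(c))))   [R6 at 2]
4. pair(pair(e, pair(e, e)), pair(c, pair(e, q(c))))  →  pair(pair(e, pair(e, e)), pair(c, pair(e, c)))   [R2 at 2.2.2]

pair(pair(e, pair(e, e)), pair(c, pair(e, c)))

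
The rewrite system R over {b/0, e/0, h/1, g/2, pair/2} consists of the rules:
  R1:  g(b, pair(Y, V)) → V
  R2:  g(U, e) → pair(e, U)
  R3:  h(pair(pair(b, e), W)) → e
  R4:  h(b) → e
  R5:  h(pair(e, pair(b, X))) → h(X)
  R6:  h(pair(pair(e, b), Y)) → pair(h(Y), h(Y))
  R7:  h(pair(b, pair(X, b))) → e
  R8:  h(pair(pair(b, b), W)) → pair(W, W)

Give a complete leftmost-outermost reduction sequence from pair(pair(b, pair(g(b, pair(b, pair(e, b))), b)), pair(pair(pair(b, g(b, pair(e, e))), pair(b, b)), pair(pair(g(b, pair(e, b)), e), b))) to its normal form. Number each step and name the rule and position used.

pair(pair(b, pair(pair(e, b), b)), pair(pair(pair(b, e), pair(b, b)), pair(pair(b, e), b)))

1. pair(pair(b, pair(g(b, pair(b, pair(e, b))), b)), pair(pair(pair(b, g(b, pair(e, e))), pair(b, b)), pair(pair(g(b, pair(e, b)), e), b)))  →  pair(pair(b, pair(pair(e, b), b)), pair(pair(pair(b, g(b, pair(e, e))), pair(b, b)), pair(pair(g(b, pair(e, b)), e), b)))   [R1 at 1.2.1]
2. pair(pair(b, pair(pair(e, b), b)), pair(pair(pair(b, g(b, pair(e, e))), pair(b, b)), pair(pair(g(b, pair(e, b)), e), b)))  →  pair(pair(b, pair(pair(e, b), b)), pair(pair(pair(b, e), pair(b, b)), pair(pair(g(b, pair(e, b)), e), b)))   [R1 at 2.1.1.2]
3. pair(pair(b, pair(pair(e, b), b)), pair(pair(pair(b, e), pair(b, b)), pair(pair(g(b, pair(e, b)), e), b)))  →  pair(pair(b, pair(pair(e, b), b)), pair(pair(pair(b, e), pair(b, b)), pair(pair(b, e), b)))   [R1 at 2.2.1.1]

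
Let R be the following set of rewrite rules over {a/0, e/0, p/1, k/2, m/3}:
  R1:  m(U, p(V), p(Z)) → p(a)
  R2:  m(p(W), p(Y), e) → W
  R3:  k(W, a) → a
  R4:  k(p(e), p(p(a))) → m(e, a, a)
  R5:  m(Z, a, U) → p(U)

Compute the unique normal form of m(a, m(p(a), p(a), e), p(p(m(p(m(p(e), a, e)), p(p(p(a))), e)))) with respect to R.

p(p(p(p(e))))

1. m(a, m(p(a), p(a), e), p(p(m(p(m(p(e), a, e)), p(p(p(a))), e))))  →  m(a, a, p(p(m(p(m(p(e), a, e)), p(p(p(a))), e))))   [R2 at 2]
2. m(a, a, p(p(m(p(m(p(e), a, e)), p(p(p(a))), e))))  →  p(p(p(m(p(m(p(e), a, e)), p(p(p(a))), e))))   [R5 at ε]
3. p(p(p(m(p(m(p(e), a, e)), p(p(p(a))), e))))  →  p(p(p(m(p(e), a, e))))   [R2 at 1.1.1]
4. p(p(p(m(p(e), a, e))))  →  p(p(p(p(e))))   [R5 at 1.1.1]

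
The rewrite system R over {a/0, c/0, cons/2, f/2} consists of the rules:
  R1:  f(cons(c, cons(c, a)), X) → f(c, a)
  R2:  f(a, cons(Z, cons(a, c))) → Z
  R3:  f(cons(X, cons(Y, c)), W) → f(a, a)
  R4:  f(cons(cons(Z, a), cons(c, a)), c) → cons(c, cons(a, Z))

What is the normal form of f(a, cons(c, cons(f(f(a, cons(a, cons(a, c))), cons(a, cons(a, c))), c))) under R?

1. f(a, cons(c, cons(f(f(a, cons(a, cons(a, c))), cons(a, cons(a, c))), c)))  →  f(a, cons(c, cons(f(a, cons(a, cons(a, c))), c)))   [R2 at 2.2.1.1]
2. f(a, cons(c, cons(f(a, cons(a, cons(a, c))), c)))  →  f(a, cons(c, cons(a, c)))   [R2 at 2.2.1]
3. f(a, cons(c, cons(a, c)))  →  c   [R2 at ε]

c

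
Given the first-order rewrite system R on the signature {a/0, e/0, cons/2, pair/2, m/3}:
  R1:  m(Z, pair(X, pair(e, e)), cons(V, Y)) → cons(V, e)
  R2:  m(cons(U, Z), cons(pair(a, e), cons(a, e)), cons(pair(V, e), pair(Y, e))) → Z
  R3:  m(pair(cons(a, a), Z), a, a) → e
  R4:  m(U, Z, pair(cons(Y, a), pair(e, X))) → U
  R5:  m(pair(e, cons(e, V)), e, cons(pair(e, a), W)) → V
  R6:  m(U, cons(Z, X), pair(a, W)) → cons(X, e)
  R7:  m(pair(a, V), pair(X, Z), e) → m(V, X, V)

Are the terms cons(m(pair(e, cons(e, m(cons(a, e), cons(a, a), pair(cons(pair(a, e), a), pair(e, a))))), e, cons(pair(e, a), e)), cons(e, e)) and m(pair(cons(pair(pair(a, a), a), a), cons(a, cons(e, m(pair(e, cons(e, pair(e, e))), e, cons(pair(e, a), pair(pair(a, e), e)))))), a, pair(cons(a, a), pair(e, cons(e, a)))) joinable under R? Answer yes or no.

no — NF(t₁) = cons(cons(a, e), cons(e, e)), NF(t₂) = pair(cons(pair(pair(a, a), a), a), cons(a, cons(e, pair(e, e))))

Reduce t₁ = cons(m(pair(e, cons(e, m(cons(a, e), cons(a, a), pair(cons(pair(a, e), a), pair(e, a))))), e, cons(pair(e, a), e)), cons(e, e)):
1. cons(m(pair(e, cons(e, m(cons(a, e), cons(a, a), pair(cons(pair(a, e), a), pair(e, a))))), e, cons(pair(e, a), e)), cons(e, e))  →  cons(m(cons(a, e), cons(a, a), pair(cons(pair(a, e), a), pair(e, a))), cons(e, e))   [R5 at 1]
2. cons(m(cons(a, e), cons(a, a), pair(cons(pair(a, e), a), pair(e, a))), cons(e, e))  →  cons(cons(a, e), cons(e, e))   [R4 at 1]

Reduce t₂ = m(pair(cons(pair(pair(a, a), a), a), cons(a, cons(e, m(pair(e, cons(e, pair(e, e))), e, cons(pair(e, a), pair(pair(a, e), e)))))), a, pair(cons(a, a), pair(e, cons(e, a)))):
1. m(pair(cons(pair(pair(a, a), a), a), cons(a, cons(e, m(pair(e, cons(e, pair(e, e))), e, cons(pair(e, a), pair(pair(a, e), e)))))), a, pair(cons(a, a), pair(e, cons(e, a))))  →  pair(cons(pair(pair(a, a), a), a), cons(a, cons(e, m(pair(e, cons(e, pair(e, e))), e, cons(pair(e, a), pair(pair(a, e), e))))))   [R4 at ε]
2. pair(cons(pair(pair(a, a), a), a), cons(a, cons(e, m(pair(e, cons(e, pair(e, e))), e, cons(pair(e, a), pair(pair(a, e), e))))))  →  pair(cons(pair(pair(a, a), a), a), cons(a, cons(e, pair(e, e))))   [R5 at 2.2.2]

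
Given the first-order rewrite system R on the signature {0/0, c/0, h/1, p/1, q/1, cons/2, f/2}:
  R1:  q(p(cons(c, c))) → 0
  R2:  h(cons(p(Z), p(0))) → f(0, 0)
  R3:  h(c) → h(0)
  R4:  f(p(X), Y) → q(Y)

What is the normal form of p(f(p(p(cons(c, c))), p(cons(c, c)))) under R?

p(0)

1. p(f(p(p(cons(c, c))), p(cons(c, c))))  →  p(q(p(cons(c, c))))   [R4 at 1]
2. p(q(p(cons(c, c))))  →  p(0)   [R1 at 1]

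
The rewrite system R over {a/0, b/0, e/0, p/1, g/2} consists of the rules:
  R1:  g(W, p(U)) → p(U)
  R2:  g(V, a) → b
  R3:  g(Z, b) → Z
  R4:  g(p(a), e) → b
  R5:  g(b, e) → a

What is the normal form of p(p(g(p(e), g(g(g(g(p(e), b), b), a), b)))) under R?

1. p(p(g(p(e), g(g(g(g(p(e), b), b), a), b))))  →  p(p(g(p(e), g(g(g(p(e), b), b), a))))   [R3 at 1.1.2]
2. p(p(g(p(e), g(g(g(p(e), b), b), a))))  →  p(p(g(p(e), b)))   [R2 at 1.1.2]
3. p(p(g(p(e), b)))  →  p(p(p(e)))   [R3 at 1.1]

p(p(p(e)))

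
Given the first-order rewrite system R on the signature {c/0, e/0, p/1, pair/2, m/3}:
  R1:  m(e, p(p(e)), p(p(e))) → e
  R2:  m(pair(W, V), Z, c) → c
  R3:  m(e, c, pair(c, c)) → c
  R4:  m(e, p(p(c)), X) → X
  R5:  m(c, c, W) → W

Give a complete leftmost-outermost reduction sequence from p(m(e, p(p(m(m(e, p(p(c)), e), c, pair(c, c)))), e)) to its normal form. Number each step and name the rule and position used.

p(e)

1. p(m(e, p(p(m(m(e, p(p(c)), e), c, pair(c, c)))), e))  →  p(m(e, p(p(m(e, c, pair(c, c)))), e))   [R4 at 1.2.1.1.1]
2. p(m(e, p(p(m(e, c, pair(c, c)))), e))  →  p(m(e, p(p(c)), e))   [R3 at 1.2.1.1]
3. p(m(e, p(p(c)), e))  →  p(e)   [R4 at 1]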